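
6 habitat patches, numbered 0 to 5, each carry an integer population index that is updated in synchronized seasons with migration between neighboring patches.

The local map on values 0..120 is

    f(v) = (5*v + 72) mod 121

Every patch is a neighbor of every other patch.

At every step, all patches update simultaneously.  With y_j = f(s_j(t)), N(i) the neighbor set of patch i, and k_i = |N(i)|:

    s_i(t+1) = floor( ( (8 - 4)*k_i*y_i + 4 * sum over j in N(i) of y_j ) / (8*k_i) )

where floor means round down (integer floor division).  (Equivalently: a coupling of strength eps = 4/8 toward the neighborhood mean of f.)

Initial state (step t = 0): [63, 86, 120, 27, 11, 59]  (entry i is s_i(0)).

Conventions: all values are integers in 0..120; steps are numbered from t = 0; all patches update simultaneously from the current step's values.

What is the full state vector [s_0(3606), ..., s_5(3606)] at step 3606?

Answer: [58, 58, 74, 58, 58, 58]
Key observation: The state at step 17, [69, 69, 53, 69, 69, 69], reappears at step 23: the system is in a cycle of period 6 from step 17 on.  Therefore the state at step 3606 equals the state at step 17 + ((3606 - 17) mod 6) = 18, which is [58, 58, 74, 58, 58, 58].

Derivation:
t=0: [63, 86, 120, 27, 11, 59]
t=1: [30, 27, 47, 54, 22, 22]
t=2: [87, 81, 73, 87, 71, 71]
t=3: [45, 81, 65, 45, 61, 61]
t=4: [50, 74, 42, 50, 34, 34]
t=5: [59, 59, 43, 59, 27, 27]
t=6: [24, 24, 40, 24, 57, 57]
t=7: [75, 75, 59, 75, 93, 93]
t=8: [69, 69, 37, 69, 57, 57]
t=9: [62, 62, 46, 62, 86, 86]
t=10: [22, 22, 39, 22, 22, 22]
t=11: [57, 57, 43, 57, 57, 57]
t=12: [108, 108, 80, 108, 108, 108]
t=13: [17, 17, 58, 17, 17, 17]
t=14: [44, 44, 78, 44, 44, 44]
t=15: [54, 54, 74, 54, 54, 54]
t=16: [97, 97, 89, 97, 97, 97]
t=17: [69, 69, 53, 69, 69, 69]
t=18: [58, 58, 74, 58, 58, 58]
t=19: [115, 115, 99, 115, 115, 115]
t=20: [46, 46, 62, 46, 46, 46]
t=21: [55, 55, 39, 55, 55, 55]
t=22: [97, 97, 65, 97, 97, 97]
t=23: [69, 69, 53, 69, 69, 69]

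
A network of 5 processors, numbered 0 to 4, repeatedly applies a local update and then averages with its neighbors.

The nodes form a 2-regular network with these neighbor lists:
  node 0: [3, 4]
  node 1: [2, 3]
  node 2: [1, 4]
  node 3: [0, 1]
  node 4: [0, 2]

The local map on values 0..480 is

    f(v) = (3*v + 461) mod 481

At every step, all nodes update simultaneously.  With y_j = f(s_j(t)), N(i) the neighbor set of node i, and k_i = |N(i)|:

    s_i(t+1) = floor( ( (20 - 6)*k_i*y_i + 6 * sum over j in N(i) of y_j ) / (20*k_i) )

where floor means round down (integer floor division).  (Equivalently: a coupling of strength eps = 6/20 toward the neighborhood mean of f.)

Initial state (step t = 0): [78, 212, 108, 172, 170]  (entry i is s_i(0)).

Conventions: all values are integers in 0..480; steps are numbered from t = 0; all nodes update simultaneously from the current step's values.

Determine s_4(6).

Simulating step by step:
t=0: [78, 212, 108, 172, 170]
t=1: [153, 142, 234, 62, 84]
t=2: [367, 339, 236, 242, 258]
t=3: [158, 89, 191, 180, 240]
t=4: [356, 189, 120, 132, 232]
t=5: [145, 153, 277, 286, 200]
t=6: [358, 410, 311, 378, 181]

Answer: s_4(6) = 181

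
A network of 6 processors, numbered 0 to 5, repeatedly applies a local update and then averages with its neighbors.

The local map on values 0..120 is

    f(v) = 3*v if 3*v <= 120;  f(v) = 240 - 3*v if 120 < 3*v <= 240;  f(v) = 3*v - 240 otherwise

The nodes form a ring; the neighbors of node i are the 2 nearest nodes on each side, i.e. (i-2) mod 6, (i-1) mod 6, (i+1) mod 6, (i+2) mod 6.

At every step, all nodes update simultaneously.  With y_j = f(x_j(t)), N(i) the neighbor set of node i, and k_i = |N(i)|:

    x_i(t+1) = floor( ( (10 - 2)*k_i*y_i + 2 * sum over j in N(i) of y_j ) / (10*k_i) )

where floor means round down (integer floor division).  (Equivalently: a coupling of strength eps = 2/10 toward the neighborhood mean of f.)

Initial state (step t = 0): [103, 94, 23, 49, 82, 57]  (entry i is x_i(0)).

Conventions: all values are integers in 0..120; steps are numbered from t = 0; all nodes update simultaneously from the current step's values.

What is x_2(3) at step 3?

Answer: x_2(3) = 93

Derivation:
t=0: [103, 94, 23, 49, 82, 57]
t=1: [64, 48, 65, 83, 19, 65]
t=2: [50, 84, 46, 19, 52, 46]
t=3: [87, 27, 93, 60, 84, 93]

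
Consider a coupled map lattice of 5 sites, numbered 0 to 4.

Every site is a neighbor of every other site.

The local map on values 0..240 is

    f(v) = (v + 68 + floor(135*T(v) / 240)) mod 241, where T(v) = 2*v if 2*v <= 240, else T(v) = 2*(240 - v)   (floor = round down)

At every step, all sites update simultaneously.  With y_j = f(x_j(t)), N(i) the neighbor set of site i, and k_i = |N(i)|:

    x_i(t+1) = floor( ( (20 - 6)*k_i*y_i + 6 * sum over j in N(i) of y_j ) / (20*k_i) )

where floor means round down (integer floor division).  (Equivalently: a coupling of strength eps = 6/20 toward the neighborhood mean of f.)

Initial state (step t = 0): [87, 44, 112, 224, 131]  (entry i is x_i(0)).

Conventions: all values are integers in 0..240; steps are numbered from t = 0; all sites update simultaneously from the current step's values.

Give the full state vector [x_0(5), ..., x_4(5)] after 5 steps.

Simulating step by step:
t=0: [87, 44, 112, 224, 131]
t=1: [35, 129, 69, 72, 78]
t=2: [155, 116, 200, 204, 212]
t=3: [75, 72, 72, 71, 70]
t=4: [224, 220, 220, 218, 217]
t=5: [69, 69, 69, 69, 69]

Answer: [69, 69, 69, 69, 69]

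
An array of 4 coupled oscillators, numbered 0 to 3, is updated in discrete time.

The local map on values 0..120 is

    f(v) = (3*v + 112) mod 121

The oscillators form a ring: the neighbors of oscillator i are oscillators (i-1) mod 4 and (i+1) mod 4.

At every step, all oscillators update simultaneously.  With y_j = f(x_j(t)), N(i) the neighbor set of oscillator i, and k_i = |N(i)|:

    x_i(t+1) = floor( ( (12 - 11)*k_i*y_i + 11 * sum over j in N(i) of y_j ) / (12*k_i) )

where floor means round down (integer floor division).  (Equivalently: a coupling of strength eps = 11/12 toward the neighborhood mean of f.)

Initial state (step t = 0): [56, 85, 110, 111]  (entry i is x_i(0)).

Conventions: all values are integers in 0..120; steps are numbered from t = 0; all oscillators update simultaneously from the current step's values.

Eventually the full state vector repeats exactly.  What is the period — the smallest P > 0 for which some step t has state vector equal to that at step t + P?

Simulating step by step:
t=0: [56, 85, 110, 111]
t=1: [42, 53, 46, 60]
t=2: [45, 59, 36, 61]
t=3: [46, 51, 54, 52]
t=4: [23, 20, 25, 20]
t=5: [51, 62, 52, 62]
t=6: [53, 27, 53, 27]
t=7: [68, 32, 68, 32]
t=8: [85, 75, 85, 75]
t=9: [87, 11, 87, 11]
t=10: [22, 11, 22, 11]
t=11: [26, 54, 26, 54]
t=12: [35, 65, 35, 65]
t=13: [67, 93, 67, 93]
t=14: [31, 67, 31, 67]
t=15: [72, 82, 72, 82]
t=16: [113, 88, 113, 88]
t=17: [19, 81, 19, 81]
t=18: [107, 53, 107, 53]
t=19: [32, 66, 32, 66]
t=20: [69, 85, 69, 85]
t=21: [10, 70, 10, 70]
t=22: [75, 25, 75, 25]
t=23: [68, 92, 68, 92]
t=24: [29, 69, 29, 69]
t=25: [77, 77, 77, 77]
t=26: [101, 101, 101, 101]
t=27: [52, 52, 52, 52]
t=28: [26, 26, 26, 26]
t=29: [69, 69, 69, 69]
t=30: [77, 77, 77, 77]

Answer: 5
Key observation: The state at step 25, [77, 77, 77, 77], reappears at step 30 — and no state repeats earlier — so the cycle the system enters has period 5.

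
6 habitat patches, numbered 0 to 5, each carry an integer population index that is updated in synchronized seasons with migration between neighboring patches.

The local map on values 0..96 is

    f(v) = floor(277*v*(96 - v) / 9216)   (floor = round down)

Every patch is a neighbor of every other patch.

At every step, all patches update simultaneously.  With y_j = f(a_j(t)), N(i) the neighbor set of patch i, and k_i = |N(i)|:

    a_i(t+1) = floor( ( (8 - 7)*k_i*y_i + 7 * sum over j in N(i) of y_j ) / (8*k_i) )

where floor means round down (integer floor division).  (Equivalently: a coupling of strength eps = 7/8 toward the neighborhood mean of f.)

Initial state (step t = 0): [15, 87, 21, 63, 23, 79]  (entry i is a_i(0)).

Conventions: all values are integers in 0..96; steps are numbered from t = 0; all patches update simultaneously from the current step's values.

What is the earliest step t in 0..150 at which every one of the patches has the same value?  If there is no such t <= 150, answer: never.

Answer: 2
Key observation: Synchronization is absorbing here: once all patches are equal they stay equal, and step 2 is the first all-equal step.

Derivation:
t=0: [15, 87, 21, 63, 23, 79]  (not all equal)
t=1: [43, 44, 42, 42, 42, 43]  (not all equal)
t=2: [68, 68, 68, 68, 68, 68]  (all equal)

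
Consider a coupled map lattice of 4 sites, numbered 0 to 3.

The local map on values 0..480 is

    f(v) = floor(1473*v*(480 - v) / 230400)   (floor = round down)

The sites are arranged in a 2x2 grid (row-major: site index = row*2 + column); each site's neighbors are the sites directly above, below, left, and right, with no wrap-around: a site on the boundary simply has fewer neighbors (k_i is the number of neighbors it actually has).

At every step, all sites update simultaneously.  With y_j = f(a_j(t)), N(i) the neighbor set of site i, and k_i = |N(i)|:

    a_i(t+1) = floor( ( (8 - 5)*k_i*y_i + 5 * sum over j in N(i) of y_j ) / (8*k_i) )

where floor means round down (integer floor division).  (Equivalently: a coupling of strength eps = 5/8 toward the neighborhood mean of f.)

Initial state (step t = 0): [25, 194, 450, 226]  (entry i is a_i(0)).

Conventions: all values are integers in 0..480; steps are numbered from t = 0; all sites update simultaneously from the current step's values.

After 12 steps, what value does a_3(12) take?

Simulating step by step:
t=0: [25, 194, 450, 226]
t=1: [164, 269, 169, 274]
t=2: [342, 351, 341, 353]
t=3: [297, 291, 297, 292]
t=4: [348, 349, 347, 349]
t=5: [293, 292, 293, 292]
t=6: [350, 350, 350, 350]
t=7: [290, 290, 290, 290]
t=8: [352, 352, 352, 352]
t=9: [288, 288, 288, 288]
t=10: [353, 353, 353, 353]
t=11: [286, 286, 286, 286]
t=12: [354, 354, 354, 354]

Answer: a_3(12) = 354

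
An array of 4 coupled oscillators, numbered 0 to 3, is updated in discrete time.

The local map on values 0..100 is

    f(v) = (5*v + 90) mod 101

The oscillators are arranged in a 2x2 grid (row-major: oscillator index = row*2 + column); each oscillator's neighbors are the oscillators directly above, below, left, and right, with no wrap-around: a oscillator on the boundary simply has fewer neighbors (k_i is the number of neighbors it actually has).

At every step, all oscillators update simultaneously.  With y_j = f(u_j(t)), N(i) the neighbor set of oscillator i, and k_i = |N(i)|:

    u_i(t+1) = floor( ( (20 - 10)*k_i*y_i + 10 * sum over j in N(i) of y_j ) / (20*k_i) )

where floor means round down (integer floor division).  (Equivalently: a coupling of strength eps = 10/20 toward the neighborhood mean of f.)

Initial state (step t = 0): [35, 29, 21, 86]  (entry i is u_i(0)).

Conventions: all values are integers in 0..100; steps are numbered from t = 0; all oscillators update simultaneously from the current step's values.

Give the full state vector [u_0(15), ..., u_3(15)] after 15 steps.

Simulating step by step:
t=0: [35, 29, 21, 86]
t=1: [63, 36, 66, 39]
t=2: [21, 55, 29, 62]
t=3: [70, 78, 64, 72]
t=4: [38, 58, 23, 43]
t=5: [59, 58, 21, 21]
t=6: [83, 82, 91, 89]
t=7: [34, 55, 27, 49]
t=8: [50, 53, 34, 37]
t=9: [46, 53, 56, 64]
t=10: [38, 31, 39, 32]
t=11: [70, 53, 73, 55]
t=12: [43, 50, 50, 56]
t=13: [19, 35, 35, 52]
t=14: [73, 64, 64, 55]
t=15: [28, 31, 31, 34]

Answer: [28, 31, 31, 34]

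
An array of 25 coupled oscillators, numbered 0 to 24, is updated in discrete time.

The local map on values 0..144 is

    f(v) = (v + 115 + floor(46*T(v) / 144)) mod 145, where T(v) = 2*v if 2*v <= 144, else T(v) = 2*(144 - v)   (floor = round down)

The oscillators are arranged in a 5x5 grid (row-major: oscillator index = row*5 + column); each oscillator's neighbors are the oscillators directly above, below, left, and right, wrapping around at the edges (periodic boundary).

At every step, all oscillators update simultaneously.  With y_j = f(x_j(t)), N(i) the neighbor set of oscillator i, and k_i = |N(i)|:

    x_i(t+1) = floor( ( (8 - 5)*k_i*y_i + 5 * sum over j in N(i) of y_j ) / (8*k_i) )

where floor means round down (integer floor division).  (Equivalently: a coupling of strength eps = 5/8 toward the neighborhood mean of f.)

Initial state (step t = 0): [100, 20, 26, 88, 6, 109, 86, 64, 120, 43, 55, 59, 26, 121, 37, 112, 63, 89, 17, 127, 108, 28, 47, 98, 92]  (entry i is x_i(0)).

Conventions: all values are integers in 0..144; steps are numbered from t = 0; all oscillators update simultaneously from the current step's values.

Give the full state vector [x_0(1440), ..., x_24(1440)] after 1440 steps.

Simulating step by step:
t=0: [100, 20, 26, 88, 6, 109, 86, 64, 120, 43, 55, 59, 26, 121, 37, 112, 63, 89, 17, 127, 108, 28, 47, 98, 92]
t=1: [88, 34, 38, 87, 97, 83, 72, 62, 88, 71, 69, 61, 57, 84, 60, 91, 70, 78, 116, 97, 86, 40, 51, 95, 102]
t=2: [82, 48, 49, 84, 94, 88, 73, 69, 88, 86, 81, 75, 73, 85, 81, 91, 76, 81, 97, 93, 84, 52, 59, 90, 96]
t=3: [85, 62, 63, 86, 93, 91, 81, 80, 91, 93, 91, 89, 88, 92, 92, 92, 84, 87, 94, 94, 87, 66, 70, 90, 94]
t=4: [89, 78, 80, 90, 94, 93, 88, 88, 93, 94, 94, 93, 93, 94, 94, 94, 90, 91, 94, 95, 91, 82, 84, 92, 94]
t=5: [93, 91, 91, 93, 94, 94, 93, 93, 94, 95, 95, 94, 94, 95, 95, 94, 93, 94, 95, 95, 93, 91, 92, 94, 95]
t=6: [94, 94, 94, 94, 95, 95, 94, 94, 95, 95, 95, 95, 95, 95, 96, 95, 94, 95, 95, 95, 95, 94, 94, 95, 95]
t=7: [95, 95, 95, 95, 95, 95, 95, 95, 95, 96, 96, 95, 95, 96, 96, 95, 95, 95, 96, 96, 95, 95, 95, 95, 96]
t=8: [96, 96, 96, 96, 96, 96, 96, 96, 96, 96, 96, 96, 96, 96, 96, 96, 96, 96, 96, 96, 96, 96, 96, 96, 96]
t=9: [96, 96, 96, 96, 96, 96, 96, 96, 96, 96, 96, 96, 96, 96, 96, 96, 96, 96, 96, 96, 96, 96, 96, 96, 96]

Answer: [96, 96, 96, 96, 96, 96, 96, 96, 96, 96, 96, 96, 96, 96, 96, 96, 96, 96, 96, 96, 96, 96, 96, 96, 96]
Key observation: The state at step 8, [96, 96, 96, 96, 96, 96, 96, 96, 96, 96, 96, 96, 96, 96, 96, 96, 96, 96, 96, 96, 96, 96, 96, 96, 96], reappears at step 9: the system is in a cycle of period 1 from step 8 on.  Therefore the state at step 1440 equals the state at step 8 + ((1440 - 8) mod 1) = 8, which is [96, 96, 96, 96, 96, 96, 96, 96, 96, 96, 96, 96, 96, 96, 96, 96, 96, 96, 96, 96, 96, 96, 96, 96, 96].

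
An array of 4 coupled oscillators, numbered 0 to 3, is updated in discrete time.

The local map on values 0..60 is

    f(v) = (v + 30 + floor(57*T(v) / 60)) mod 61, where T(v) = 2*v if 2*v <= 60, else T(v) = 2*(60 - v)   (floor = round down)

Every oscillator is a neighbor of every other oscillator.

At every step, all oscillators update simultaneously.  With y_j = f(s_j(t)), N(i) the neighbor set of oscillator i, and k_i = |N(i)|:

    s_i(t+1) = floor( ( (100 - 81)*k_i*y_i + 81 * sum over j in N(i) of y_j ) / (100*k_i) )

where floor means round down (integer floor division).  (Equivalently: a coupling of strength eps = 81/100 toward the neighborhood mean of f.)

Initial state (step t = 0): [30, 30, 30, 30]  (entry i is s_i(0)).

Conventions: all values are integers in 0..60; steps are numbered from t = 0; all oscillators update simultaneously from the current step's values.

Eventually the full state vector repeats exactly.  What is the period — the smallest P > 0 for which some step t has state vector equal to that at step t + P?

Simulating step by step:
t=0: [30, 30, 30, 30]
t=1: [56, 56, 56, 56]
t=2: [32, 32, 32, 32]
t=3: [54, 54, 54, 54]
t=4: [34, 34, 34, 34]
t=5: [52, 52, 52, 52]
t=6: [36, 36, 36, 36]
t=7: [50, 50, 50, 50]
t=8: [38, 38, 38, 38]
t=9: [48, 48, 48, 48]
t=10: [39, 39, 39, 39]
t=11: [47, 47, 47, 47]
t=12: [40, 40, 40, 40]
t=13: [47, 47, 47, 47]

Answer: 2
Key observation: The state at step 11, [47, 47, 47, 47], reappears at step 13 — and no state repeats earlier — so the cycle the system enters has period 2.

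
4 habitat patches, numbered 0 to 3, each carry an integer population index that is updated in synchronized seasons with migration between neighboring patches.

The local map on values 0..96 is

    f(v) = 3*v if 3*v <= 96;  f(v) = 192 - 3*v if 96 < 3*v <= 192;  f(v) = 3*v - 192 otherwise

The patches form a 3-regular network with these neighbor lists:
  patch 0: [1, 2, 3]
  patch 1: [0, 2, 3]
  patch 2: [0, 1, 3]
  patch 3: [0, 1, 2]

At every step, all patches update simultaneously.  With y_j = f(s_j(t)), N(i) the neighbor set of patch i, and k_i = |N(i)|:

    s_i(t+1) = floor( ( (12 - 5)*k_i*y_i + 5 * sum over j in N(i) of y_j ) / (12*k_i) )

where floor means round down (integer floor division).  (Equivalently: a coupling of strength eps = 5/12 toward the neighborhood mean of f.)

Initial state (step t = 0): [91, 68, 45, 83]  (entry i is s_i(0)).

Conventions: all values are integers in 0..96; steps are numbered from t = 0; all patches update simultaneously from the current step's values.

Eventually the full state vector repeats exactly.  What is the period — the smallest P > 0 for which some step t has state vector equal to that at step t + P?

Answer: 15
Key observation: The state at step 45, [29, 29, 33, 33], reappears at step 60 — and no state repeats earlier — so the cycle the system enters has period 15.

Derivation:
t=0: [91, 68, 45, 83]
t=1: [64, 34, 54, 54]
t=2: [20, 60, 34, 34]
t=3: [61, 40, 75, 75]
t=4: [24, 52, 35, 35]
t=5: [71, 55, 77, 77]
t=6: [26, 29, 34, 34]
t=7: [82, 86, 87, 87]
t=8: [59, 65, 66, 66]
t=9: [10, 5, 6, 6]
t=10: [24, 17, 19, 19]
t=11: [64, 55, 58, 58]
t=12: [8, 20, 16, 16]
t=13: [35, 51, 46, 46]
t=14: [71, 49, 56, 56]
t=15: [25, 35, 26, 26]
t=16: [77, 82, 78, 78]
t=17: [41, 48, 43, 43]
t=18: [64, 55, 61, 61]
t=19: [6, 18, 10, 10]
t=20: [26, 42, 31, 31]
t=21: [80, 75, 87, 87]
t=22: [51, 45, 61, 61]
t=23: [33, 41, 19, 19]
t=24: [79, 69, 63, 63]
t=25: [29, 15, 10, 10]
t=26: [65, 46, 40, 40]
t=27: [29, 51, 59, 59]
t=28: [60, 39, 28, 28]
t=29: [40, 68, 72, 72]
t=30: [50, 23, 29, 29]
t=31: [58, 70, 78, 78]
t=32: [24, 24, 35, 35]
t=33: [76, 76, 82, 82]
t=34: [41, 41, 49, 49]
t=35: [62, 62, 51, 51]
t=36: [15, 15, 29, 29]
t=37: [56, 56, 75, 75]
t=38: [26, 26, 30, 30]
t=39: [81, 81, 86, 86]
t=40: [55, 55, 61, 61]
t=41: [22, 22, 14, 14]
t=42: [59, 59, 48, 48]
t=43: [24, 24, 38, 38]
t=44: [73, 73, 76, 76]
t=45: [29, 29, 33, 33]
t=46: [88, 88, 91, 91]
t=47: [74, 74, 78, 78]
t=48: [33, 33, 38, 38]
t=49: [88, 88, 82, 82]
t=50: [67, 67, 59, 59]
t=51: [10, 10, 13, 13]
t=52: [32, 32, 36, 36]
t=53: [92, 92, 87, 87]
t=54: [79, 79, 73, 73]
t=55: [40, 40, 32, 32]
t=56: [78, 78, 89, 89]
t=57: [51, 51, 65, 65]
t=58: [29, 29, 13, 13]
t=59: [73, 73, 52, 52]
t=60: [29, 29, 33, 33]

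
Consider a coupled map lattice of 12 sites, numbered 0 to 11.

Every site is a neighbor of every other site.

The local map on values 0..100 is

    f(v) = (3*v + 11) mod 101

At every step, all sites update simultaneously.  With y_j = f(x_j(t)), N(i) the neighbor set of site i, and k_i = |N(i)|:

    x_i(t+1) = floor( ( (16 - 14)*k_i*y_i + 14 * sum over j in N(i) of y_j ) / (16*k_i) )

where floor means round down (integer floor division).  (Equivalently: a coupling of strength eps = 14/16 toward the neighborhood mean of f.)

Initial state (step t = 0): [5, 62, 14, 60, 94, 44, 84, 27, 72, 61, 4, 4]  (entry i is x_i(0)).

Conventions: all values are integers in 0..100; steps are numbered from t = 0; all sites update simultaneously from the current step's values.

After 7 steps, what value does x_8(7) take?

Simulating step by step:
t=0: [5, 62, 14, 60, 94, 44, 84, 27, 72, 61, 4, 4]
t=1: [58, 61, 59, 60, 61, 58, 59, 61, 58, 61, 57, 57]
t=2: [87, 87, 87, 87, 87, 87, 87, 87, 87, 87, 87, 87]
t=3: [70, 70, 70, 70, 70, 70, 70, 70, 70, 70, 70, 70]
t=4: [19, 19, 19, 19, 19, 19, 19, 19, 19, 19, 19, 19]
t=5: [68, 68, 68, 68, 68, 68, 68, 68, 68, 68, 68, 68]
t=6: [13, 13, 13, 13, 13, 13, 13, 13, 13, 13, 13, 13]
t=7: [50, 50, 50, 50, 50, 50, 50, 50, 50, 50, 50, 50]

Answer: x_8(7) = 50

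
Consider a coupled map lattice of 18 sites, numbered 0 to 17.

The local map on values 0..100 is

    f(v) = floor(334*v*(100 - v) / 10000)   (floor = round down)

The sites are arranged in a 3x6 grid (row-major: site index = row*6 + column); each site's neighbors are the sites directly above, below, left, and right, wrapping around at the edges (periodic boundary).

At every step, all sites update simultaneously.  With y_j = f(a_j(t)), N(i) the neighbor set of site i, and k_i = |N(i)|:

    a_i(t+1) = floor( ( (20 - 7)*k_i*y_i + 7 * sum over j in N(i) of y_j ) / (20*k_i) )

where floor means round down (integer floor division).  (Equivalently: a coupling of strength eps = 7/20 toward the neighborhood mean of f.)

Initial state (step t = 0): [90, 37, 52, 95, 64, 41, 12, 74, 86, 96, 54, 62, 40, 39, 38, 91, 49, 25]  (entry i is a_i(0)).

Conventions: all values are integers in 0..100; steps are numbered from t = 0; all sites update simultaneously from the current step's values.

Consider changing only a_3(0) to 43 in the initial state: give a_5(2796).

Simulating step by step:
t=0: [90, 37, 52, 43, 64, 41, 12, 74, 86, 96, 54, 62, 40, 39, 38, 91, 49, 25]
t=1: [43, 72, 78, 69, 77, 73, 44, 61, 46, 27, 75, 73, 70, 77, 70, 39, 75, 68]
t=2: [77, 67, 62, 68, 61, 66, 79, 76, 77, 67, 62, 66, 71, 63, 69, 74, 64, 69]
t=3: [61, 71, 74, 72, 77, 72, 58, 62, 63, 71, 77, 72, 67, 73, 70, 67, 74, 71]
t=4: [76, 69, 66, 66, 60, 67, 78, 76, 74, 68, 60, 67, 73, 67, 69, 70, 64, 67]
t=5: [62, 69, 72, 74, 78, 72, 59, 62, 65, 72, 78, 72, 65, 70, 70, 71, 75, 72]
t=6: [76, 71, 68, 64, 58, 67, 78, 76, 73, 66, 59, 67, 74, 71, 70, 67, 62, 67]
t=7: [61, 66, 71, 75, 79, 72, 59, 61, 66, 73, 78, 72, 64, 67, 69, 73, 77, 72]
t=8: [77, 74, 68, 62, 57, 67, 78, 77, 72, 64, 58, 67, 75, 73, 70, 64, 59, 67]
t=9: [60, 63, 71, 77, 79, 72, 59, 60, 67, 75, 79, 72, 62, 64, 70, 76, 79, 72]
t=10: [78, 76, 68, 59, 56, 67, 78, 78, 71, 61, 56, 67, 77, 76, 69, 60, 56, 66]
t=11: [58, 60, 71, 79, 81, 72, 58, 58, 68, 78, 80, 72, 60, 60, 70, 79, 81, 73]
t=12: [79, 79, 68, 55, 52, 66, 79, 80, 70, 57, 54, 66, 78, 79, 69, 56, 52, 65]
t=13: [56, 56, 71, 81, 82, 73, 56, 55, 69, 80, 81, 73, 58, 56, 70, 81, 82, 73]
t=14: [80, 80, 68, 52, 50, 65, 80, 81, 70, 54, 52, 65, 79, 80, 69, 52, 50, 65]
t=15: [55, 54, 71, 81, 82, 73, 54, 53, 69, 81, 82, 73, 56, 54, 70, 81, 82, 73]
t=16: [80, 80, 68, 52, 50, 65, 80, 81, 69, 52, 50, 65, 80, 81, 69, 52, 50, 65]
t=17: [54, 54, 71, 82, 82, 73, 54, 53, 70, 81, 82, 73, 54, 53, 70, 81, 82, 73]
t=18: [80, 80, 67, 51, 50, 65, 80, 81, 69, 52, 50, 65, 80, 81, 69, 52, 50, 65]
t=19: [54, 54, 71, 82, 82, 73, 54, 53, 70, 81, 82, 73, 54, 53, 70, 81, 82, 73]

Answer: a_5(2796) = 65
Key observation: The state at step 17, [54, 54, 71, 82, 82, 73, 54, 53, 70, 81, 82, 73, 54, 53, 70, 81, 82, 73], reappears at step 19: the system is in a cycle of period 2 from step 17 on.  Therefore the state at step 2796 equals the state at step 17 + ((2796 - 17) mod 2) = 18, which is [80, 80, 67, 51, 50, 65, 80, 81, 69, 52, 50, 65, 80, 81, 69, 52, 50, 65].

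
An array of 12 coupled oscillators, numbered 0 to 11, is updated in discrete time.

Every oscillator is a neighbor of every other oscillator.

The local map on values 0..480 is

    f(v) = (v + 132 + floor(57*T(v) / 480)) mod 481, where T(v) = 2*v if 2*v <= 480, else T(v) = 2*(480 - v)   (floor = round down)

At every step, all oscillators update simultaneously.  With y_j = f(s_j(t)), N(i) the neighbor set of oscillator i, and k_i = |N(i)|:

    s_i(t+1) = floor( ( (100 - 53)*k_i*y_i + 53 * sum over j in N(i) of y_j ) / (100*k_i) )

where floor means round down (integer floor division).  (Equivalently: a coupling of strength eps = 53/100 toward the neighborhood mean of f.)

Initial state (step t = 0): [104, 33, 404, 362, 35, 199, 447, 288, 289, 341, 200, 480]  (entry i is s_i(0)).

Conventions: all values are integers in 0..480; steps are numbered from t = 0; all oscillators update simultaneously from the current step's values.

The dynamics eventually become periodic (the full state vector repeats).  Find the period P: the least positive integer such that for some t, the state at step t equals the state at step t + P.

Answer: 3
Key observation: The state at step 35, [438, 438, 438, 438, 438, 438, 438, 438, 438, 438, 438, 438], reappears at step 38 — and no state repeats earlier — so the cycle the system enters has period 3.

Derivation:
t=0: [104, 33, 404, 362, 35, 199, 447, 288, 289, 341, 200, 480]
t=1: [238, 201, 159, 145, 202, 288, 172, 324, 325, 139, 288, 183]
t=2: [362, 342, 320, 313, 343, 378, 327, 187, 187, 310, 378, 333]
t=3: [63, 57, 50, 47, 57, 69, 52, 199, 199, 47, 69, 54]
t=4: [221, 218, 214, 213, 218, 224, 216, 292, 292, 213, 224, 216]
t=5: [409, 407, 405, 404, 407, 410, 406, 435, 435, 404, 410, 406]
t=6: [77, 76, 76, 76, 76, 77, 76, 85, 85, 76, 77, 76]
t=7: [227, 227, 227, 227, 227, 227, 227, 231, 231, 227, 227, 227]
t=8: [412, 412, 412, 412, 412, 412, 412, 414, 414, 412, 412, 412]
t=9: [79, 79, 79, 79, 79, 79, 79, 79, 79, 79, 79, 79]
t=10: [229, 229, 229, 229, 229, 229, 229, 229, 229, 229, 229, 229]
t=11: [415, 415, 415, 415, 415, 415, 415, 415, 415, 415, 415, 415]
t=12: [81, 81, 81, 81, 81, 81, 81, 81, 81, 81, 81, 81]
t=13: [232, 232, 232, 232, 232, 232, 232, 232, 232, 232, 232, 232]
t=14: [419, 419, 419, 419, 419, 419, 419, 419, 419, 419, 419, 419]
t=15: [84, 84, 84, 84, 84, 84, 84, 84, 84, 84, 84, 84]
t=16: [235, 235, 235, 235, 235, 235, 235, 235, 235, 235, 235, 235]
t=17: [422, 422, 422, 422, 422, 422, 422, 422, 422, 422, 422, 422]
t=18: [86, 86, 86, 86, 86, 86, 86, 86, 86, 86, 86, 86]
t=19: [238, 238, 238, 238, 238, 238, 238, 238, 238, 238, 238, 238]
t=20: [426, 426, 426, 426, 426, 426, 426, 426, 426, 426, 426, 426]
t=21: [89, 89, 89, 89, 89, 89, 89, 89, 89, 89, 89, 89]
t=22: [242, 242, 242, 242, 242, 242, 242, 242, 242, 242, 242, 242]
t=23: [430, 430, 430, 430, 430, 430, 430, 430, 430, 430, 430, 430]
t=24: [92, 92, 92, 92, 92, 92, 92, 92, 92, 92, 92, 92]
t=25: [245, 245, 245, 245, 245, 245, 245, 245, 245, 245, 245, 245]
t=26: [432, 432, 432, 432, 432, 432, 432, 432, 432, 432, 432, 432]
t=27: [94, 94, 94, 94, 94, 94, 94, 94, 94, 94, 94, 94]
t=28: [248, 248, 248, 248, 248, 248, 248, 248, 248, 248, 248, 248]
t=29: [435, 435, 435, 435, 435, 435, 435, 435, 435, 435, 435, 435]
t=30: [96, 96, 96, 96, 96, 96, 96, 96, 96, 96, 96, 96]
t=31: [250, 250, 250, 250, 250, 250, 250, 250, 250, 250, 250, 250]
t=32: [436, 436, 436, 436, 436, 436, 436, 436, 436, 436, 436, 436]
t=33: [97, 97, 97, 97, 97, 97, 97, 97, 97, 97, 97, 97]
t=34: [252, 252, 252, 252, 252, 252, 252, 252, 252, 252, 252, 252]
t=35: [438, 438, 438, 438, 438, 438, 438, 438, 438, 438, 438, 438]
t=36: [98, 98, 98, 98, 98, 98, 98, 98, 98, 98, 98, 98]
t=37: [253, 253, 253, 253, 253, 253, 253, 253, 253, 253, 253, 253]
t=38: [438, 438, 438, 438, 438, 438, 438, 438, 438, 438, 438, 438]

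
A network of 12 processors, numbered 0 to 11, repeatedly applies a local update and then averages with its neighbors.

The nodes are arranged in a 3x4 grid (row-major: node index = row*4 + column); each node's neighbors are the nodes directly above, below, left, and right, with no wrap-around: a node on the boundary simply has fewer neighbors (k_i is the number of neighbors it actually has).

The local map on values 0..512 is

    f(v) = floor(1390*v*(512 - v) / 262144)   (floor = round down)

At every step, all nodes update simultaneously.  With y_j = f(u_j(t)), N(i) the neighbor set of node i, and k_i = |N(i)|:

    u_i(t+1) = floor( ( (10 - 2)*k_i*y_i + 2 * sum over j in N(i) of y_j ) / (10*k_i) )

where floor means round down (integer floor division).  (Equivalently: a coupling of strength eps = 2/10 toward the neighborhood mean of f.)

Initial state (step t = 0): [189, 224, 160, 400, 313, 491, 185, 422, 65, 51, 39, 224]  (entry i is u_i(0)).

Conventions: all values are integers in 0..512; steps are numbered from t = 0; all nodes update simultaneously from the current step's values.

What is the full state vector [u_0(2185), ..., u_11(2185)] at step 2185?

Simulating step by step:
t=0: [189, 224, 160, 400, 313, 491, 185, 422, 65, 51, 39, 224]
t=1: [325, 318, 298, 239, 299, 99, 288, 220, 168, 119, 130, 303]
t=2: [324, 320, 338, 343, 325, 235, 331, 340, 303, 249, 272, 328]
t=3: [322, 325, 312, 307, 324, 341, 319, 310, 334, 346, 342, 321]
t=4: [323, 321, 329, 332, 320, 310, 324, 331, 314, 305, 310, 324]
t=5: [323, 324, 319, 316, 325, 330, 322, 317, 329, 333, 330, 322]
t=6: [322, 322, 325, 327, 321, 318, 323, 326, 319, 316, 318, 323]
t=7: [324, 324, 322, 320, 325, 326, 323, 321, 326, 327, 326, 323]
t=8: [322, 322, 323, 324, 321, 321, 322, 324, 321, 320, 321, 323]
t=9: [324, 324, 323, 322, 324, 324, 323, 322, 325, 325, 324, 323]
t=10: [322, 322, 323, 323, 322, 322, 322, 323, 322, 322, 322, 323]
t=11: [324, 323, 323, 323, 324, 324, 323, 323, 324, 324, 323, 323]
t=12: [322, 322, 323, 323, 322, 322, 322, 323, 322, 322, 322, 323]

Answer: [324, 323, 323, 323, 324, 324, 323, 323, 324, 324, 323, 323]
Key observation: The state at step 10, [322, 322, 323, 323, 322, 322, 322, 323, 322, 322, 322, 323], reappears at step 12: the system is in a cycle of period 2 from step 10 on.  Therefore the state at step 2185 equals the state at step 10 + ((2185 - 10) mod 2) = 11, which is [324, 323, 323, 323, 324, 324, 323, 323, 324, 324, 323, 323].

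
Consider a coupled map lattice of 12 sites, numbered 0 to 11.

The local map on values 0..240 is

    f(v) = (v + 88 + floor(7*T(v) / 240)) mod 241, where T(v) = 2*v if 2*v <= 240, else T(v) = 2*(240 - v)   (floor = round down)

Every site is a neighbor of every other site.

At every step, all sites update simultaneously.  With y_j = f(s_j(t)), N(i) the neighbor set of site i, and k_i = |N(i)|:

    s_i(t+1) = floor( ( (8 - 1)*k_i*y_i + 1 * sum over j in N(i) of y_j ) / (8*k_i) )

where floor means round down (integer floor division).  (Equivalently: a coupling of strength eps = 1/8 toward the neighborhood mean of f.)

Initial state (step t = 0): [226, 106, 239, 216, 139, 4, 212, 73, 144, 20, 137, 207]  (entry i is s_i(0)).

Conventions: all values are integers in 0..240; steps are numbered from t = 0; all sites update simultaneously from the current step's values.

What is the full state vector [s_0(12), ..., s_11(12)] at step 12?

Answer: [111, 214, 114, 111, 20, 115, 110, 194, 21, 138, 20, 108]

Derivation:
t=0: [226, 106, 239, 216, 139, 4, 212, 73, 144, 20, 137, 207]
t=1: [81, 190, 92, 73, 218, 97, 70, 160, 222, 112, 217, 65]
t=2: [166, 50, 176, 159, 73, 181, 156, 26, 77, 194, 73, 151]
t=3: [24, 131, 32, 18, 152, 36, 16, 109, 156, 47, 152, 12]
t=4: [111, 208, 118, 106, 17, 123, 104, 189, 20, 132, 17, 100]
t=5: [198, 69, 204, 193, 111, 208, 192, 54, 115, 216, 111, 187]
t=6: [54, 153, 60, 50, 191, 62, 49, 139, 194, 69, 191, 46]
t=7: [140, 20, 146, 136, 50, 147, 135, 216, 52, 154, 50, 133]
t=8: [223, 116, 229, 221, 143, 230, 220, 78, 146, 27, 143, 218]
t=9: [79, 199, 84, 78, 222, 85, 77, 165, 224, 118, 222, 75]
t=10: [164, 58, 169, 164, 77, 170, 163, 31, 78, 200, 77, 161]
t=11: [23, 139, 27, 23, 156, 28, 22, 114, 157, 52, 156, 20]
t=12: [111, 214, 114, 111, 20, 115, 110, 194, 21, 138, 20, 108]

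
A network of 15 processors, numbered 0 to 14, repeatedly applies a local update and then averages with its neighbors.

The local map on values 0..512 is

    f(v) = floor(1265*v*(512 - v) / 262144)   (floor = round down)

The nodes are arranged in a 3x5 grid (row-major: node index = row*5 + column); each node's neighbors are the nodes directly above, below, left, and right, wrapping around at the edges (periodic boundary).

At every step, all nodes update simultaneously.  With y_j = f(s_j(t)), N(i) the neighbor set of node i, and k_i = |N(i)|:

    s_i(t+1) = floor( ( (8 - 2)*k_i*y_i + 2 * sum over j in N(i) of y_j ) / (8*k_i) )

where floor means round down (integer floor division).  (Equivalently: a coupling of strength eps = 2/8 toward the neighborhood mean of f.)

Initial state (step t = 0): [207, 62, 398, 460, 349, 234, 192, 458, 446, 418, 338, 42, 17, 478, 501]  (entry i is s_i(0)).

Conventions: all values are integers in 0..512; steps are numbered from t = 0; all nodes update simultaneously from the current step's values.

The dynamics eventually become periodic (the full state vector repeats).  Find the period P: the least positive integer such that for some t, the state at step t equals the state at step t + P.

Answer: 2
Key observation: The state at step 6, [304, 304, 304, 304, 304, 304, 304, 304, 304, 304, 304, 304, 305, 305, 304], reappears at step 8 — and no state repeats earlier — so the cycle the system enters has period 2.

Derivation:
t=0: [207, 62, 398, 460, 349, 234, 192, 458, 446, 418, 338, 42, 17, 478, 501]
t=1: [290, 157, 189, 130, 245, 301, 263, 132, 137, 188, 258, 118, 61, 78, 71]
t=2: [307, 272, 275, 242, 298, 306, 302, 243, 243, 283, 298, 232, 156, 170, 181]
t=3: [304, 313, 311, 312, 306, 304, 307, 311, 312, 309, 305, 309, 276, 284, 292]
t=4: [304, 300, 301, 301, 304, 304, 302, 301, 301, 302, 304, 302, 311, 310, 308]
t=5: [305, 305, 305, 305, 305, 305, 305, 305, 305, 305, 304, 305, 302, 302, 303]
t=6: [304, 304, 304, 304, 304, 304, 304, 304, 304, 304, 304, 304, 305, 305, 304]
t=7: [305, 305, 304, 304, 305, 305, 305, 304, 304, 305, 305, 304, 304, 304, 304]
t=8: [304, 304, 304, 304, 304, 304, 304, 304, 304, 304, 304, 304, 305, 305, 304]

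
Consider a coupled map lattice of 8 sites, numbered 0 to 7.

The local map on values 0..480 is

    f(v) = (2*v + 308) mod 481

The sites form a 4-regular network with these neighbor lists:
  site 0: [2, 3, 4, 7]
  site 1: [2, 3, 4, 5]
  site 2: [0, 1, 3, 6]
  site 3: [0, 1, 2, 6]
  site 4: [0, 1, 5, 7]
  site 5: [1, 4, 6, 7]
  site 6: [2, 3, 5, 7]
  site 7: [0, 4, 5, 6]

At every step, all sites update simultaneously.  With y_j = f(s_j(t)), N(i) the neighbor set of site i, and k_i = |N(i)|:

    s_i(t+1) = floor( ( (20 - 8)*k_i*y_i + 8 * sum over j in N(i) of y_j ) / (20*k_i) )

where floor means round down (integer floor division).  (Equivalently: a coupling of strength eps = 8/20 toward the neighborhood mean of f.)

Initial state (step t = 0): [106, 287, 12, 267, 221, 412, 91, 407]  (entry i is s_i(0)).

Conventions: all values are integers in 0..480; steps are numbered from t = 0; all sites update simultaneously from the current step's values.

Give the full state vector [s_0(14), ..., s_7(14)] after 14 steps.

Answer: [171, 69, 151, 164, 60, 36, 90, 68]

Derivation:
t=0: [106, 287, 12, 267, 221, 412, 91, 407]
t=1: [135, 353, 280, 294, 238, 185, 107, 144]
t=2: [180, 161, 292, 306, 227, 169, 136, 132]
t=3: [234, 219, 334, 348, 227, 161, 170, 127]
t=4: [218, 207, 85, 99, 247, 168, 128, 137]
t=5: [250, 243, 348, 121, 269, 172, 126, 143]
t=6: [255, 252, 104, 117, 311, 189, 86, 162]
t=7: [271, 273, 141, 154, 371, 264, 333, 237]
t=8: [284, 292, 154, 167, 192, 290, 97, 263]
t=9: [323, 338, 179, 192, 283, 343, 118, 315]
t=10: [408, 95, 187, 200, 334, 112, 126, 370]
t=11: [150, 59, 169, 182, 40, 50, 103, 82]
t=12: [197, 370, 176, 189, 376, 376, 143, 378]
t=13: [191, 109, 169, 182, 109, 98, 126, 114]
t=14: [171, 69, 151, 164, 60, 36, 90, 68]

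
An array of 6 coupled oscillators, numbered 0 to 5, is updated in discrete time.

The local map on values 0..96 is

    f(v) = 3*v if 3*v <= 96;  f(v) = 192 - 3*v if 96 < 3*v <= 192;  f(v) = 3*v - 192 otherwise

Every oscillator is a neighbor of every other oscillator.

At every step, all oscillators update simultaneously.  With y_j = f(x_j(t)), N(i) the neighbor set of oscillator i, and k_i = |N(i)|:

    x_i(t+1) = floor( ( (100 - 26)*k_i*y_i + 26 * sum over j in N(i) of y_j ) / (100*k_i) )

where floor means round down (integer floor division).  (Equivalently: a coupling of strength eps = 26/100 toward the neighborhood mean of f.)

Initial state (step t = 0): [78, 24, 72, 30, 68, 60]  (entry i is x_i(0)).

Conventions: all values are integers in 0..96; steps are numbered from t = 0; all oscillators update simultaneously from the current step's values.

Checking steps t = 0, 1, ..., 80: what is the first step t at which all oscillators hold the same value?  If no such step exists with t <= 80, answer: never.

Simulating step by step:
t=0: [78, 24, 72, 30, 68, 60]  (not all equal)
t=1: [42, 62, 29, 75, 21, 21]  (not all equal)
t=2: [61, 20, 76, 39, 59, 59]  (not all equal)
t=3: [17, 52, 35, 62, 21, 21]  (not all equal)
t=4: [51, 40, 75, 20, 59, 59]  (not all equal)
t=5: [39, 61, 34, 53, 22, 22]  (not all equal)
t=6: [69, 23, 79, 40, 63, 63]  (not all equal)
t=7: [21, 58, 41, 60, 12, 12]  (not all equal)
t=8: [55, 24, 59, 20, 36, 36]  (not all equal)
t=9: [36, 67, 28, 59, 75, 75]  (not all equal)
t=10: [71, 19, 71, 23, 36, 36]  (not all equal)
t=11: [31, 56, 31, 64, 75, 75]  (not all equal)
t=12: [78, 30, 78, 14, 37, 37]  (not all equal)
t=13: [48, 81, 48, 48, 75, 75]  (not all equal)
t=14: [46, 48, 46, 46, 36, 36]  (not all equal)
t=15: [56, 52, 56, 56, 77, 77]  (not all equal)
t=16: [26, 34, 26, 26, 36, 36]  (not all equal)
t=17: [79, 87, 79, 79, 83, 83]  (not all equal)
t=18: [47, 64, 47, 47, 55, 55]  (not all equal)
t=19: [45, 10, 45, 45, 29, 29]  (not all equal)
t=20: [58, 40, 58, 58, 79, 79]  (not all equal)
t=21: [23, 60, 23, 23, 42, 42]  (not all equal)
t=22: [65, 26, 65, 65, 63, 63]  (not all equal)
t=23: [6, 58, 6, 6, 6, 6]  (not all equal)
t=24: [18, 18, 18, 18, 18, 18]  (all equal)

Answer: 24
Key observation: Synchronization is absorbing here: once all oscillators are equal they stay equal, and step 24 is the first all-equal step.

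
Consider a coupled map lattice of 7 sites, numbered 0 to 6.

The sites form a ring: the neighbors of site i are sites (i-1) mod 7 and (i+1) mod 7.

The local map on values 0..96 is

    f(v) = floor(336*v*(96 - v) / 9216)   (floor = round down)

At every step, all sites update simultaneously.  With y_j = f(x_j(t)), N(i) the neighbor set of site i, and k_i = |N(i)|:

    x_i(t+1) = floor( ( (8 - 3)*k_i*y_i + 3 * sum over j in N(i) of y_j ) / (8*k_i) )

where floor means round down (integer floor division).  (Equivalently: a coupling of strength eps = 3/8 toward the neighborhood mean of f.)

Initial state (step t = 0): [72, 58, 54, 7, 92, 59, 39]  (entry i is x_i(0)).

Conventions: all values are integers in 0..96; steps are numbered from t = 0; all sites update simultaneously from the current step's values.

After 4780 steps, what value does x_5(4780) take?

Answer: x_5(4780) = 44
Key observation: The state at step 15, [81, 81, 81, 81, 81, 81, 81], reappears at step 19: the system is in a cycle of period 4 from step 15 on.  Therefore the state at step 4780 equals the state at step 15 + ((4780 - 15) mod 4) = 16, which is [44, 44, 44, 44, 44, 44, 44].

Derivation:
t=0: [72, 58, 54, 7, 92, 59, 39]
t=1: [69, 77, 70, 31, 27, 67, 77]
t=2: [61, 58, 64, 70, 68, 66, 58]
t=3: [78, 78, 73, 68, 69, 72, 77]
t=4: [51, 52, 60, 67, 66, 61, 54]
t=5: [82, 82, 77, 71, 72, 77, 81]
t=6: [41, 43, 52, 61, 61, 53, 45]
t=7: [82, 82, 81, 78, 78, 81, 82]
t=8: [41, 41, 44, 49, 49, 44, 41]
t=9: [82, 82, 82, 83, 83, 82, 82]
t=10: [41, 41, 40, 39, 39, 40, 41]
t=11: [82, 81, 81, 81, 81, 81, 81]
t=12: [42, 43, 44, 44, 44, 44, 43]
t=13: [82, 82, 83, 83, 83, 83, 82]
t=14: [41, 40, 39, 39, 39, 39, 40]
t=15: [81, 81, 81, 81, 81, 81, 81]
t=16: [44, 44, 44, 44, 44, 44, 44]
t=17: [83, 83, 83, 83, 83, 83, 83]
t=18: [39, 39, 39, 39, 39, 39, 39]
t=19: [81, 81, 81, 81, 81, 81, 81]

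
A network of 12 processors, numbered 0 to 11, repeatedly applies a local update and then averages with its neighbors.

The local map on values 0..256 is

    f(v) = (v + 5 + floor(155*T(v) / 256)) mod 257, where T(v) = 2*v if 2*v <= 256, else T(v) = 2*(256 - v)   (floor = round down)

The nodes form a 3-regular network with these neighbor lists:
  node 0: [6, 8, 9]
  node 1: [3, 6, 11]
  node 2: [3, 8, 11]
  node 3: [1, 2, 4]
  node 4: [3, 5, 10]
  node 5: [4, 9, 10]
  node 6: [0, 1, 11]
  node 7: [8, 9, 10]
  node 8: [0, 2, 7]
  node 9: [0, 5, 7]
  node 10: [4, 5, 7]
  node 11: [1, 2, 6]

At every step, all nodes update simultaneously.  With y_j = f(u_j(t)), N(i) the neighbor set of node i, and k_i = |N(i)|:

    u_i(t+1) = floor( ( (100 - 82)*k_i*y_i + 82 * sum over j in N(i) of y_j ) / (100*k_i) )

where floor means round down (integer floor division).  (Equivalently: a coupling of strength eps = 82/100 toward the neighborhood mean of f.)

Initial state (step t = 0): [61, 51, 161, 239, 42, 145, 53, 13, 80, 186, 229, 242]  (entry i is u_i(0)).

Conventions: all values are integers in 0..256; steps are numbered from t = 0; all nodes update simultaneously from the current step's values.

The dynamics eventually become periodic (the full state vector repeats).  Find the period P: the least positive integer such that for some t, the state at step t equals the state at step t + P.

Answer: 6
Key observation: The state at step 27, [66, 66, 66, 66, 66, 66, 66, 66, 66, 66, 66, 66], reappears at step 33 — and no state repeats earlier — so the cycle the system enters has period 6.

Derivation:
t=0: [61, 51, 161, 239, 42, 145, 53, 13, 80, 186, 229, 242]
t=1: [112, 57, 57, 66, 29, 38, 93, 62, 86, 57, 44, 72]
t=2: [191, 166, 162, 117, 105, 98, 187, 142, 178, 155, 100, 158]
t=3: [20, 17, 17, 78, 166, 173, 20, 79, 22, 77, 173, 21]
t=4: [84, 83, 84, 60, 63, 63, 47, 100, 83, 99, 64, 45]
t=5: [176, 129, 151, 167, 142, 166, 151, 192, 199, 193, 166, 151]
t=6: [19, 25, 22, 26, 23, 22, 25, 18, 20, 19, 22, 27]
t=7: [51, 61, 57, 57, 55, 51, 57, 48, 48, 47, 51, 58]
t=8: [116, 132, 126, 131, 122, 117, 129, 111, 118, 113, 117, 133]
t=9: [80, 29, 22, 25, 14, 76, 22, 118, 77, 116, 75, 28]
t=10: [95, 61, 91, 53, 116, 88, 95, 96, 97, 99, 89, 59]
t=11: [218, 154, 167, 117, 143, 152, 172, 214, 213, 212, 150, 177]
t=12: [15, 17, 14, 21, 20, 22, 19, 16, 14, 15, 22, 22]
t=13: [39, 48, 44, 43, 51, 47, 44, 41, 37, 42, 48, 43]
t=14: [94, 102, 96, 108, 108, 108, 100, 97, 94, 97, 107, 104]
t=15: [217, 233, 227, 232, 242, 235, 225, 223, 215, 223, 236, 226]
t=16: [10, 9, 10, 8, 7, 8, 10, 10, 10, 10, 8, 9]
t=17: [27, 24, 24, 23, 21, 22, 25, 25, 27, 25, 22, 25]
t=18: [61, 58, 59, 55, 53, 54, 60, 59, 61, 59, 54, 58]
t=19: [137, 132, 133, 129, 124, 126, 135, 133, 136, 133, 126, 134]
t=20: [29, 29, 29, 27, 26, 25, 29, 28, 29, 28, 25, 29]
t=21: [68, 67, 67, 66, 61, 62, 69, 65, 68, 65, 62, 69]
t=22: [153, 154, 153, 148, 143, 142, 155, 148, 152, 148, 142, 154]
t=23: [25, 25, 25, 25, 27, 27, 25, 26, 25, 26, 27, 25]
t=24: [60, 60, 60, 61, 62, 63, 60, 62, 60, 62, 63, 60]
t=25: [138, 137, 137, 138, 142, 142, 137, 141, 138, 141, 142, 137]
t=26: [28, 28, 28, 28, 28, 28, 28, 28, 28, 28, 28, 29]
t=27: [66, 66, 66, 66, 66, 66, 66, 66, 66, 66, 66, 66]
t=28: [150, 150, 150, 150, 150, 150, 150, 150, 150, 150, 150, 150]
t=29: [26, 26, 26, 26, 26, 26, 26, 26, 26, 26, 26, 26]
t=30: [62, 62, 62, 62, 62, 62, 62, 62, 62, 62, 62, 62]
t=31: [142, 142, 142, 142, 142, 142, 142, 142, 142, 142, 142, 142]
t=32: [28, 28, 28, 28, 28, 28, 28, 28, 28, 28, 28, 28]
t=33: [66, 66, 66, 66, 66, 66, 66, 66, 66, 66, 66, 66]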